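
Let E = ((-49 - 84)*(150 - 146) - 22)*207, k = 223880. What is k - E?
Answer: 338558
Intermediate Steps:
E = -114678 (E = (-133*4 - 22)*207 = (-532 - 22)*207 = -554*207 = -114678)
k - E = 223880 - 1*(-114678) = 223880 + 114678 = 338558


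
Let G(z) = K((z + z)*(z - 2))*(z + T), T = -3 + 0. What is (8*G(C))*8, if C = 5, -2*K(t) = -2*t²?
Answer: 115200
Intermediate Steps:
K(t) = t² (K(t) = -(-1)*t² = t²)
T = -3
G(z) = 4*z²*(-2 + z)²*(-3 + z) (G(z) = ((z + z)*(z - 2))²*(z - 3) = ((2*z)*(-2 + z))²*(-3 + z) = (2*z*(-2 + z))²*(-3 + z) = (4*z²*(-2 + z)²)*(-3 + z) = 4*z²*(-2 + z)²*(-3 + z))
(8*G(C))*8 = (8*(4*5²*(-2 + 5)²*(-3 + 5)))*8 = (8*(4*25*3²*2))*8 = (8*(4*25*9*2))*8 = (8*1800)*8 = 14400*8 = 115200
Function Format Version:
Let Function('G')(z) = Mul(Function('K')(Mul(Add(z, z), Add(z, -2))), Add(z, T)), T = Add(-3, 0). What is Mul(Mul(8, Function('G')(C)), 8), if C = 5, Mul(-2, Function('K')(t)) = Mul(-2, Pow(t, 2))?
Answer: 115200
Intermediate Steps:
Function('K')(t) = Pow(t, 2) (Function('K')(t) = Mul(Rational(-1, 2), Mul(-2, Pow(t, 2))) = Pow(t, 2))
T = -3
Function('G')(z) = Mul(4, Pow(z, 2), Pow(Add(-2, z), 2), Add(-3, z)) (Function('G')(z) = Mul(Pow(Mul(Add(z, z), Add(z, -2)), 2), Add(z, -3)) = Mul(Pow(Mul(Mul(2, z), Add(-2, z)), 2), Add(-3, z)) = Mul(Pow(Mul(2, z, Add(-2, z)), 2), Add(-3, z)) = Mul(Mul(4, Pow(z, 2), Pow(Add(-2, z), 2)), Add(-3, z)) = Mul(4, Pow(z, 2), Pow(Add(-2, z), 2), Add(-3, z)))
Mul(Mul(8, Function('G')(C)), 8) = Mul(Mul(8, Mul(4, Pow(5, 2), Pow(Add(-2, 5), 2), Add(-3, 5))), 8) = Mul(Mul(8, Mul(4, 25, Pow(3, 2), 2)), 8) = Mul(Mul(8, Mul(4, 25, 9, 2)), 8) = Mul(Mul(8, 1800), 8) = Mul(14400, 8) = 115200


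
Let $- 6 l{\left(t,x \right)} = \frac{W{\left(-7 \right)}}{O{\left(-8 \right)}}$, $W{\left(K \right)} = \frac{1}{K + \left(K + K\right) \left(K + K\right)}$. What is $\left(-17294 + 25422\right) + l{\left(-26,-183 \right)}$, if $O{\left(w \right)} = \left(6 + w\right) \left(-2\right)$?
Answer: $\frac{36868607}{4536} \approx 8128.0$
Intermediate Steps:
$W{\left(K \right)} = \frac{1}{K + 4 K^{2}}$ ($W{\left(K \right)} = \frac{1}{K + 2 K 2 K} = \frac{1}{K + 4 K^{2}}$)
$O{\left(w \right)} = -12 - 2 w$
$l{\left(t,x \right)} = - \frac{1}{4536}$ ($l{\left(t,x \right)} = - \frac{\frac{1}{\left(-7\right) \left(1 + 4 \left(-7\right)\right)} \frac{1}{-12 - -16}}{6} = - \frac{- \frac{1}{7 \left(1 - 28\right)} \frac{1}{-12 + 16}}{6} = - \frac{- \frac{1}{7 \left(-27\right)} \frac{1}{4}}{6} = - \frac{\left(- \frac{1}{7}\right) \left(- \frac{1}{27}\right) \frac{1}{4}}{6} = - \frac{\frac{1}{189} \cdot \frac{1}{4}}{6} = \left(- \frac{1}{6}\right) \frac{1}{756} = - \frac{1}{4536}$)
$\left(-17294 + 25422\right) + l{\left(-26,-183 \right)} = \left(-17294 + 25422\right) - \frac{1}{4536} = 8128 - \frac{1}{4536} = \frac{36868607}{4536}$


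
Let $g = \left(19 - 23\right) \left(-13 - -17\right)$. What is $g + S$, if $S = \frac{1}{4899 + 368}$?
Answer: $- \frac{84271}{5267} \approx -16.0$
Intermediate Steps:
$S = \frac{1}{5267} \approx 0.00018986$
$g = -16$ ($g = - 4 \left(-13 + 17\right) = \left(-4\right) 4 = -16$)
$g + S = -16 + \frac{1}{5267} = - \frac{84271}{5267}$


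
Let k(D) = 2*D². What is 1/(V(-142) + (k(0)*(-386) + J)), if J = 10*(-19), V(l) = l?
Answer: -1/332 ≈ -0.0030120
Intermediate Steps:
J = -190
1/(V(-142) + (k(0)*(-386) + J)) = 1/(-142 + ((2*0²)*(-386) - 190)) = 1/(-142 + ((2*0)*(-386) - 190)) = 1/(-142 + (0*(-386) - 190)) = 1/(-142 + (0 - 190)) = 1/(-142 - 190) = 1/(-332) = -1/332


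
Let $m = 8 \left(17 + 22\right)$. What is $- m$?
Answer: $-312$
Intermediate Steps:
$m = 312$ ($m = 8 \cdot 39 = 312$)
$- m = \left(-1\right) 312 = -312$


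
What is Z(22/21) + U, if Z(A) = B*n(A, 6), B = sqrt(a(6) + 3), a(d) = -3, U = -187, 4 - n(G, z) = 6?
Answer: -187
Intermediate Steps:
n(G, z) = -2 (n(G, z) = 4 - 1*6 = 4 - 6 = -2)
B = 0 (B = sqrt(-3 + 3) = sqrt(0) = 0)
Z(A) = 0 (Z(A) = 0*(-2) = 0)
Z(22/21) + U = 0 - 187 = -187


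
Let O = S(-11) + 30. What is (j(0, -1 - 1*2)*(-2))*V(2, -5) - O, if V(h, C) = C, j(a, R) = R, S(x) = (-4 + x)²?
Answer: -285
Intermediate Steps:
O = 255 (O = (-4 - 11)² + 30 = (-15)² + 30 = 225 + 30 = 255)
(j(0, -1 - 1*2)*(-2))*V(2, -5) - O = ((-1 - 1*2)*(-2))*(-5) - 1*255 = ((-1 - 2)*(-2))*(-5) - 255 = -3*(-2)*(-5) - 255 = 6*(-5) - 255 = -30 - 255 = -285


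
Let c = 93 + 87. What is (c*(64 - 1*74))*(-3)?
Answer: 5400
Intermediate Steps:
c = 180
(c*(64 - 1*74))*(-3) = (180*(64 - 1*74))*(-3) = (180*(64 - 74))*(-3) = (180*(-10))*(-3) = -1800*(-3) = 5400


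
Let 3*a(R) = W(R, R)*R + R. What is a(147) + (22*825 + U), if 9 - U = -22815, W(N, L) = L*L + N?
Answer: 1107067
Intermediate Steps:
W(N, L) = N + L² (W(N, L) = L² + N = N + L²)
U = 22824 (U = 9 - 1*(-22815) = 9 + 22815 = 22824)
a(R) = R/3 + R*(R + R²)/3 (a(R) = ((R + R²)*R + R)/3 = (R*(R + R²) + R)/3 = (R + R*(R + R²))/3 = R/3 + R*(R + R²)/3)
a(147) + (22*825 + U) = (⅓)*147*(1 + 147 + 147²) + (22*825 + 22824) = (⅓)*147*(1 + 147 + 21609) + (18150 + 22824) = (⅓)*147*21757 + 40974 = 1066093 + 40974 = 1107067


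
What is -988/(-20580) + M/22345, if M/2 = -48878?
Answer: -99487081/22993005 ≈ -4.3268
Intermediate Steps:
M = -97756 (M = 2*(-48878) = -97756)
-988/(-20580) + M/22345 = -988/(-20580) - 97756/22345 = -988*(-1/20580) - 97756*1/22345 = 247/5145 - 97756/22345 = -99487081/22993005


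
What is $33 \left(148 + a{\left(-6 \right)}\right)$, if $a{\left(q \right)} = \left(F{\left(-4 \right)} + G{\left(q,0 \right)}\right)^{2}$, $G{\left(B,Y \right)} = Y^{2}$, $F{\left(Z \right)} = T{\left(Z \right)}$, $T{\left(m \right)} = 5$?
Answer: $5709$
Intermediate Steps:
$F{\left(Z \right)} = 5$
$a{\left(q \right)} = 25$ ($a{\left(q \right)} = \left(5 + 0^{2}\right)^{2} = \left(5 + 0\right)^{2} = 5^{2} = 25$)
$33 \left(148 + a{\left(-6 \right)}\right) = 33 \left(148 + 25\right) = 33 \cdot 173 = 5709$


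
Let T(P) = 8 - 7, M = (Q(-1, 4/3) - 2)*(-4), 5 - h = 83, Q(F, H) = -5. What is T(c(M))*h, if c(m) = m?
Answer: -78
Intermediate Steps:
h = -78 (h = 5 - 1*83 = 5 - 83 = -78)
M = 28 (M = (-5 - 2)*(-4) = -7*(-4) = 28)
T(P) = 1
T(c(M))*h = 1*(-78) = -78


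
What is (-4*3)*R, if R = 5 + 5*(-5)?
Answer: 240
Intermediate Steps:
R = -20 (R = 5 - 25 = -20)
(-4*3)*R = -4*3*(-20) = -12*(-20) = 240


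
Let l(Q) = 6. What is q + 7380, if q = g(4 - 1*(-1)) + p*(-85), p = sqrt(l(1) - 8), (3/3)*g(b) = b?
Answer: 7385 - 85*I*sqrt(2) ≈ 7385.0 - 120.21*I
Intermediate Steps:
g(b) = b
p = I*sqrt(2) (p = sqrt(6 - 8) = sqrt(-2) = I*sqrt(2) ≈ 1.4142*I)
q = 5 - 85*I*sqrt(2) (q = (4 - 1*(-1)) + (I*sqrt(2))*(-85) = (4 + 1) - 85*I*sqrt(2) = 5 - 85*I*sqrt(2) ≈ 5.0 - 120.21*I)
q + 7380 = (5 - 85*I*sqrt(2)) + 7380 = 7385 - 85*I*sqrt(2)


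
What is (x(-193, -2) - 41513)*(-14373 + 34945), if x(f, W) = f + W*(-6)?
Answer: -857728968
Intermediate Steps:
x(f, W) = f - 6*W
(x(-193, -2) - 41513)*(-14373 + 34945) = ((-193 - 6*(-2)) - 41513)*(-14373 + 34945) = ((-193 + 12) - 41513)*20572 = (-181 - 41513)*20572 = -41694*20572 = -857728968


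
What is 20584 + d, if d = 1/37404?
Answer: 769923937/37404 ≈ 20584.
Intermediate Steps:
d = 1/37404 ≈ 2.6735e-5
20584 + d = 20584 + 1/37404 = 769923937/37404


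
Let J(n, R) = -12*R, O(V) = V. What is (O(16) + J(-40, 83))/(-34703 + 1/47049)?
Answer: 470490/16660627 ≈ 0.028240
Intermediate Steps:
(O(16) + J(-40, 83))/(-34703 + 1/47049) = (16 - 12*83)/(-34703 + 1/47049) = (16 - 996)/(-34703 + 1/47049) = -980/(-1632741446/47049) = -980*(-47049/1632741446) = 470490/16660627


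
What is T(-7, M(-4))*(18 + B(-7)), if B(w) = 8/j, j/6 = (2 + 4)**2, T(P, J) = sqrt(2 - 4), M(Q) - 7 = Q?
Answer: 487*I*sqrt(2)/27 ≈ 25.508*I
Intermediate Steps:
M(Q) = 7 + Q
T(P, J) = I*sqrt(2) (T(P, J) = sqrt(-2) = I*sqrt(2))
j = 216 (j = 6*(2 + 4)**2 = 6*6**2 = 6*36 = 216)
B(w) = 1/27 (B(w) = 8/216 = 8*(1/216) = 1/27)
T(-7, M(-4))*(18 + B(-7)) = (I*sqrt(2))*(18 + 1/27) = (I*sqrt(2))*(487/27) = 487*I*sqrt(2)/27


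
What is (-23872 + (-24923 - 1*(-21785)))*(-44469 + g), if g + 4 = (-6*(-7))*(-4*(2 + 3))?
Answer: 1223904130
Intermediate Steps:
g = -844 (g = -4 + (-6*(-7))*(-4*(2 + 3)) = -4 + 42*(-4*5) = -4 + 42*(-20) = -4 - 840 = -844)
(-23872 + (-24923 - 1*(-21785)))*(-44469 + g) = (-23872 + (-24923 - 1*(-21785)))*(-44469 - 844) = (-23872 + (-24923 + 21785))*(-45313) = (-23872 - 3138)*(-45313) = -27010*(-45313) = 1223904130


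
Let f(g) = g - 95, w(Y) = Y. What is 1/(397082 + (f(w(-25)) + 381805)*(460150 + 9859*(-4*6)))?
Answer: 1/85319971872 ≈ 1.1721e-11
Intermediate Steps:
f(g) = -95 + g
1/(397082 + (f(w(-25)) + 381805)*(460150 + 9859*(-4*6))) = 1/(397082 + ((-95 - 25) + 381805)*(460150 + 9859*(-4*6))) = 1/(397082 + (-120 + 381805)*(460150 + 9859*(-24))) = 1/(397082 + 381685*(460150 - 236616)) = 1/(397082 + 381685*223534) = 1/(397082 + 85319574790) = 1/85319971872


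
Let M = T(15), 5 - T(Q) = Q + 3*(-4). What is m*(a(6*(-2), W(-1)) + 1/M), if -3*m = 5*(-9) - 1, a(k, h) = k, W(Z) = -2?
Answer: -529/3 ≈ -176.33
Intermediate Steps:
T(Q) = 17 - Q (T(Q) = 5 - (Q + 3*(-4)) = 5 - (Q - 12) = 5 - (-12 + Q) = 5 + (12 - Q) = 17 - Q)
M = 2 (M = 17 - 1*15 = 17 - 15 = 2)
m = 46/3 (m = -(5*(-9) - 1)/3 = -(-45 - 1)/3 = -⅓*(-46) = 46/3 ≈ 15.333)
m*(a(6*(-2), W(-1)) + 1/M) = 46*(6*(-2) + 1/2)/3 = 46*(-12 + ½)/3 = (46/3)*(-23/2) = -529/3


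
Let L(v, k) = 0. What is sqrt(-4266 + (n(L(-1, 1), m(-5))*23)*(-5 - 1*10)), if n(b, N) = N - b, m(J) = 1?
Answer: I*sqrt(4611) ≈ 67.904*I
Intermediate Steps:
sqrt(-4266 + (n(L(-1, 1), m(-5))*23)*(-5 - 1*10)) = sqrt(-4266 + ((1 - 1*0)*23)*(-5 - 1*10)) = sqrt(-4266 + ((1 + 0)*23)*(-5 - 10)) = sqrt(-4266 + (1*23)*(-15)) = sqrt(-4266 + 23*(-15)) = sqrt(-4266 - 345) = sqrt(-4611) = I*sqrt(4611)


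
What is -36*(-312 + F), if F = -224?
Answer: 19296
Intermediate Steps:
-36*(-312 + F) = -36*(-312 - 224) = -36*(-536) = 19296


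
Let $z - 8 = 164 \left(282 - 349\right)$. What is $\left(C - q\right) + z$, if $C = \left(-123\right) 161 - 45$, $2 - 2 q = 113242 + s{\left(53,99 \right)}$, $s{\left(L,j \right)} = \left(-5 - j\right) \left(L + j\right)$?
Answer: $17888$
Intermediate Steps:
$q = -48716$ ($q = 1 - \frac{113242 - \left(10561 + 5247\right)}{2} = 1 - \frac{113242 - 15808}{2} = 1 - 48717 = -48716$)
$C = -19848$ ($C = -19803 - 45 = -19848$)
$z = -10980$ ($z = 8 + 164 \left(282 - 349\right) = 8 + 164 \left(-67\right) = 8 - 10988 = -10980$)
$\left(C - q\right) + z = \left(-19848 - -48716\right) - 10980 = \left(-19848 + 48716\right) - 10980 = 28868 - 10980 = 17888$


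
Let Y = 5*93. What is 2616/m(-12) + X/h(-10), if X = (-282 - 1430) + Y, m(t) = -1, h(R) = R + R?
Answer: -51073/20 ≈ -2553.6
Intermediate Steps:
h(R) = 2*R
Y = 465
X = -1247 (X = (-282 - 1430) + 465 = -1712 + 465 = -1247)
2616/m(-12) + X/h(-10) = 2616/(-1) - 1247/(2*(-10)) = 2616*(-1) - 1247/(-20) = -2616 - 1247*(-1/20) = -2616 + 1247/20 = -51073/20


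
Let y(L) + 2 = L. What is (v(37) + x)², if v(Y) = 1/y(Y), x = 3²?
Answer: 99856/1225 ≈ 81.515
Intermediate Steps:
y(L) = -2 + L
x = 9
v(Y) = 1/(-2 + Y)
(v(37) + x)² = (1/(-2 + 37) + 9)² = (1/35 + 9)² = (316/35)² = 99856/1225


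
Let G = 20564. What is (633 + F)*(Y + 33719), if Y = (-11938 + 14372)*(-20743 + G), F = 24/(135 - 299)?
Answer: -10429837749/41 ≈ -2.5439e+8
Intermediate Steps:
F = -6/41 (F = 24/(-164) = -1/164*24 = -6/41 ≈ -0.14634)
Y = -435686 (Y = (-11938 + 14372)*(-20743 + 20564) = 2434*(-179) = -435686)
(633 + F)*(Y + 33719) = (633 - 6/41)*(-435686 + 33719) = (25947/41)*(-401967) = -10429837749/41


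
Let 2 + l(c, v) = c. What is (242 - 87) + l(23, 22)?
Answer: 176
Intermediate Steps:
l(c, v) = -2 + c
(242 - 87) + l(23, 22) = (242 - 87) + (-2 + 23) = 155 + 21 = 176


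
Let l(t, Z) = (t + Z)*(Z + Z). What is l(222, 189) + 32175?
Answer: 187533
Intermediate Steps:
l(t, Z) = 2*Z*(Z + t) (l(t, Z) = (Z + t)*(2*Z) = 2*Z*(Z + t))
l(222, 189) + 32175 = 2*189*(189 + 222) + 32175 = 2*189*411 + 32175 = 155358 + 32175 = 187533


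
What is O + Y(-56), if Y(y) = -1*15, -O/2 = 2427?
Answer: -4869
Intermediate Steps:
O = -4854 (O = -2*2427 = -4854)
Y(y) = -15
O + Y(-56) = -4854 - 15 = -4869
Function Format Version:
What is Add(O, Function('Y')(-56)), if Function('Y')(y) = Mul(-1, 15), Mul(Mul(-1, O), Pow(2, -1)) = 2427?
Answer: -4869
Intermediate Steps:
O = -4854 (O = Mul(-2, 2427) = -4854)
Function('Y')(y) = -15
Add(O, Function('Y')(-56)) = Add(-4854, -15) = -4869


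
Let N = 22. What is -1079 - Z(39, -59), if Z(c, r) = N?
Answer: -1101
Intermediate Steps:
Z(c, r) = 22
-1079 - Z(39, -59) = -1079 - 1*22 = -1079 - 22 = -1101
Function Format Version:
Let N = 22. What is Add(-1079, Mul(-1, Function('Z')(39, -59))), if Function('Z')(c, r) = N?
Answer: -1101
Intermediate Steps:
Function('Z')(c, r) = 22
Add(-1079, Mul(-1, Function('Z')(39, -59))) = Add(-1079, Mul(-1, 22)) = Add(-1079, -22) = -1101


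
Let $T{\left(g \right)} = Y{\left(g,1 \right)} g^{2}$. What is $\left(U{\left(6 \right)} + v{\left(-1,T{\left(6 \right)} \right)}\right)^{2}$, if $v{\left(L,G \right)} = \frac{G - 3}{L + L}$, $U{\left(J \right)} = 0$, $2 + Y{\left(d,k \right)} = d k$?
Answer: $\frac{19881}{4} \approx 4970.3$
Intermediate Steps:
$Y{\left(d,k \right)} = -2 + d k$
$T{\left(g \right)} = g^{2} \left(-2 + g\right)$ ($T{\left(g \right)} = \left(-2 + g 1\right) g^{2} = \left(-2 + g\right) g^{2} = g^{2} \left(-2 + g\right)$)
$v{\left(L,G \right)} = \frac{-3 + G}{2 L}$
$\left(U{\left(6 \right)} + v{\left(-1,T{\left(6 \right)} \right)}\right)^{2} = \left(0 + \frac{-3 + 6^{2} \left(-2 + 6\right)}{2 \left(-1\right)}\right)^{2} = \left(0 + \frac{1}{2} \left(-1\right) \left(-3 + 36 \cdot 4\right)\right)^{2} = \left(0 + \frac{1}{2} \left(-1\right) \left(-3 + 144\right)\right)^{2} = \left(0 + \frac{1}{2} \left(-1\right) 141\right)^{2} = \left(0 - \frac{141}{2}\right)^{2} = \left(- \frac{141}{2}\right)^{2} = \frac{19881}{4}$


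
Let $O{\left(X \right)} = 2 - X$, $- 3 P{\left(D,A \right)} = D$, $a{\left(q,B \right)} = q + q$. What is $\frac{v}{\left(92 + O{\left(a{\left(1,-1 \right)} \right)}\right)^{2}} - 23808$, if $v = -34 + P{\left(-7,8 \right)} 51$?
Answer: $- \frac{201510827}{8464} \approx -23808.0$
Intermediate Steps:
$a{\left(q,B \right)} = 2 q$
$P{\left(D,A \right)} = - \frac{D}{3}$
$v = 85$ ($v = -34 + \left(- \frac{1}{3}\right) \left(-7\right) 51 = -34 + \frac{7}{3} \cdot 51 = -34 + 119 = 85$)
$\frac{v}{\left(92 + O{\left(a{\left(1,-1 \right)} \right)}\right)^{2}} - 23808 = \frac{85}{\left(92 + \left(2 - 2 \cdot 1\right)\right)^{2}} - 23808 = \frac{85}{\left(92 + \left(2 - 2\right)\right)^{2}} - 23808 = \frac{85}{\left(92 + 0\right)^{2}} - 23808 = \frac{85}{92^{2}} - 23808 = \frac{85}{8464} - 23808 = - \frac{201510827}{8464}$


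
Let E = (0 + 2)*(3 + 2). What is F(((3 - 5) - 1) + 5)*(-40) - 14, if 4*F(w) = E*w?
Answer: -214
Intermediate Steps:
E = 10 (E = 2*5 = 10)
F(w) = 5*w/2 (F(w) = (10*w)/4 = 5*w/2)
F(((3 - 5) - 1) + 5)*(-40) - 14 = (5*(((3 - 5) - 1) + 5)/2)*(-40) - 14 = (5*((-2 - 1) + 5)/2)*(-40) - 14 = (5*(-3 + 5)/2)*(-40) - 14 = ((5/2)*2)*(-40) - 14 = 5*(-40) - 14 = -200 - 14 = -214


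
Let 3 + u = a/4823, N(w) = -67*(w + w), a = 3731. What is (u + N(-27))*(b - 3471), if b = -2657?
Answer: -1174345408/53 ≈ -2.2157e+7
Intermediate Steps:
N(w) = -134*w
u = -118/53 (u = -3 + 3731/4823 = -3 + 3731*(1/4823) = -3 + 41/53 = -118/53 ≈ -2.2264)
(u + N(-27))*(b - 3471) = (-118/53 - 134*(-27))*(-2657 - 3471) = (-118/53 + 3618)*(-6128) = (191636/53)*(-6128) = -1174345408/53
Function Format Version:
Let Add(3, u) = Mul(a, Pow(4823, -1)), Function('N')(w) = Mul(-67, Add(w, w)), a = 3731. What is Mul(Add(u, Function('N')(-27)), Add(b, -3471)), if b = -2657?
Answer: Rational(-1174345408, 53) ≈ -2.2157e+7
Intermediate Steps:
Function('N')(w) = Mul(-134, w) (Function('N')(w) = Mul(-67, Mul(2, w)) = Mul(-134, w))
u = Rational(-118, 53) (u = Add(-3, Mul(3731, Pow(4823, -1))) = Add(-3, Mul(3731, Rational(1, 4823))) = Add(-3, Rational(41, 53)) = Rational(-118, 53) ≈ -2.2264)
Mul(Add(u, Function('N')(-27)), Add(b, -3471)) = Mul(Add(Rational(-118, 53), Mul(-134, -27)), Add(-2657, -3471)) = Mul(Add(Rational(-118, 53), 3618), -6128) = Mul(Rational(191636, 53), -6128) = Rational(-1174345408, 53)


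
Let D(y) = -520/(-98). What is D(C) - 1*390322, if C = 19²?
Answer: -19125518/49 ≈ -3.9032e+5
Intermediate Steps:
C = 361
D(y) = 260/49 (D(y) = -520*(-1/98) = 260/49)
D(C) - 1*390322 = 260/49 - 1*390322 = 260/49 - 390322 = -19125518/49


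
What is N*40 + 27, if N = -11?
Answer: -413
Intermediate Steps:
N*40 + 27 = -11*40 + 27 = -440 + 27 = -413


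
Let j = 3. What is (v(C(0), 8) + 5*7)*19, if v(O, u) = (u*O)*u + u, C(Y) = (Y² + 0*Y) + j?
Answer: 4465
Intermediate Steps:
C(Y) = 3 + Y² (C(Y) = (Y² + 0*Y) + 3 = (Y² + 0) + 3 = Y² + 3 = 3 + Y²)
v(O, u) = u + O*u² (v(O, u) = (O*u)*u + u = O*u² + u = u + O*u²)
(v(C(0), 8) + 5*7)*19 = (8*(1 + (3 + 0²)*8) + 5*7)*19 = (8*(1 + (3 + 0)*8) + 35)*19 = (8*(1 + 3*8) + 35)*19 = (8*(1 + 24) + 35)*19 = (8*25 + 35)*19 = (200 + 35)*19 = 235*19 = 4465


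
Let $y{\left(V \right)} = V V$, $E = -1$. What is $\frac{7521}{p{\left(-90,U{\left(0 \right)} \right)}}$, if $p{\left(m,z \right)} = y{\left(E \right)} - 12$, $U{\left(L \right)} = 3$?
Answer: $- \frac{7521}{11} \approx -683.73$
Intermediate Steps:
$y{\left(V \right)} = V^{2}$
$p{\left(m,z \right)} = -11$ ($p{\left(m,z \right)} = \left(-1\right)^{2} - 12 = 1 - 12 = -11$)
$\frac{7521}{p{\left(-90,U{\left(0 \right)} \right)}} = \frac{7521}{-11} = 7521 \left(- \frac{1}{11}\right) = - \frac{7521}{11}$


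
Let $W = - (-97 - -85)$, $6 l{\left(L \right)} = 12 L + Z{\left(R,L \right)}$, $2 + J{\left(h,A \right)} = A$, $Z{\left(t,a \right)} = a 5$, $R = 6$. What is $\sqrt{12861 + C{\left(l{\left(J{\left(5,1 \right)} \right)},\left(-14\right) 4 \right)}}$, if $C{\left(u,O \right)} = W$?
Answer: $\sqrt{12873} \approx 113.46$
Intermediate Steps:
$Z{\left(t,a \right)} = 5 a$
$J{\left(h,A \right)} = -2 + A$
$l{\left(L \right)} = \frac{17 L}{6}$ ($l{\left(L \right)} = \frac{12 L + 5 L}{6} = \frac{17 L}{6}$)
$W = 12$ ($W = - (-97 + 85) = \left(-1\right) \left(-12\right) = 12$)
$C{\left(u,O \right)} = 12$
$\sqrt{12861 + C{\left(l{\left(J{\left(5,1 \right)} \right)},\left(-14\right) 4 \right)}} = \sqrt{12861 + 12} = \sqrt{12873}$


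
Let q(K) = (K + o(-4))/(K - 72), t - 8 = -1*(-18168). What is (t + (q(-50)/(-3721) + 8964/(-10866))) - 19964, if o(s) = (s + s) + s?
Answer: -735319078463/411062591 ≈ -1788.8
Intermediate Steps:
o(s) = 3*s (o(s) = 2*s + s = 3*s)
t = 18176 (t = 8 - 1*(-18168) = 8 + 18168 = 18176)
q(K) = (-12 + K)/(-72 + K) (q(K) = (K + 3*(-4))/(K - 72) = (K - 12)/(-72 + K) = (-12 + K)/(-72 + K))
(t + (q(-50)/(-3721) + 8964/(-10866))) - 19964 = (18176 + (((-12 - 50)/(-72 - 50))/(-3721) + 8964/(-10866))) - 19964 = (18176 + ((-62/(-122))*(-1/3721) + 8964*(-1/10866))) - 19964 = (18176 + (-1/122*(-62)*(-1/3721) - 1494/1811)) - 19964 = (18176 + ((31/61)*(-1/3721) - 1494/1811)) - 19964 = (18176 + (-31/226981 - 1494/1811)) - 19964 = (18176 - 339165755/411062591) - 19964 = 7471134488261/411062591 - 19964 = -735319078463/411062591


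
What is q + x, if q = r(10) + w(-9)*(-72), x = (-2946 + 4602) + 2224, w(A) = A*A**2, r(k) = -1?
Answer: 56367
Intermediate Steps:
w(A) = A**3
x = 3880 (x = 1656 + 2224 = 3880)
q = 52487 (q = -1 + (-9)**3*(-72) = -1 - 729*(-72) = -1 + 52488 = 52487)
q + x = 52487 + 3880 = 56367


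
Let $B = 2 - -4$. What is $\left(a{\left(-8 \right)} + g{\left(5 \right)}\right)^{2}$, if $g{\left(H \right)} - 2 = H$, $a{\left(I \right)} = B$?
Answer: $169$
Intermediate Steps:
$B = 6$ ($B = 2 + 4 = 6$)
$a{\left(I \right)} = 6$
$g{\left(H \right)} = 2 + H$
$\left(a{\left(-8 \right)} + g{\left(5 \right)}\right)^{2} = \left(6 + \left(2 + 5\right)\right)^{2} = \left(6 + 7\right)^{2} = 13^{2} = 169$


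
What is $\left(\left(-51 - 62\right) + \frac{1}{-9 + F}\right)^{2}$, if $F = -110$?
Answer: $\frac{180848704}{14161} \approx 12771.0$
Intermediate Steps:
$\left(\left(-51 - 62\right) + \frac{1}{-9 + F}\right)^{2} = \left(\left(-51 - 62\right) + \frac{1}{-9 - 110}\right)^{2} = \left(-113 + \frac{1}{-119}\right)^{2} = \left(-113 - \frac{1}{119}\right)^{2} = \left(- \frac{13448}{119}\right)^{2} = \frac{180848704}{14161}$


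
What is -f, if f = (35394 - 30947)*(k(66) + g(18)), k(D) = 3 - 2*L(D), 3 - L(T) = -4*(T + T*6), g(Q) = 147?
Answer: 15795744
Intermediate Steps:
L(T) = 3 + 28*T (L(T) = 3 - (-4)*(T + T*6) = 3 - (-4)*(T + 6*T) = 3 - (-4)*7*T = 3 - (-28)*T = 3 + 28*T)
k(D) = -3 - 56*D (k(D) = 3 - 2*(3 + 28*D) = 3 + (-6 - 56*D) = -3 - 56*D)
f = -15795744 (f = (35394 - 30947)*((-3 - 56*66) + 147) = 4447*((-3 - 3696) + 147) = 4447*(-3699 + 147) = 4447*(-3552) = -15795744)
-f = -1*(-15795744) = 15795744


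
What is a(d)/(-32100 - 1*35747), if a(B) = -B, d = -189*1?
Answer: -189/67847 ≈ -0.0027857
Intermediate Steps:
d = -189
a(d)/(-32100 - 1*35747) = (-1*(-189))/(-32100 - 1*35747) = 189/(-32100 - 35747) = 189/(-67847) = 189*(-1/67847) = -189/67847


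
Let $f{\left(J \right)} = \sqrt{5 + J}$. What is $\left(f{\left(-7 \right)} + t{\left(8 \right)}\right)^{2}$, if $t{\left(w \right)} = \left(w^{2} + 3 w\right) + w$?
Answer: $\left(96 + i \sqrt{2}\right)^{2} \approx 9214.0 + 271.53 i$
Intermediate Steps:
$t{\left(w \right)} = w^{2} + 4 w$
$\left(f{\left(-7 \right)} + t{\left(8 \right)}\right)^{2} = \left(\sqrt{5 - 7} + 8 \left(4 + 8\right)\right)^{2} = \left(\sqrt{-2} + 8 \cdot 12\right)^{2} = \left(i \sqrt{2} + 96\right)^{2} = \left(96 + i \sqrt{2}\right)^{2}$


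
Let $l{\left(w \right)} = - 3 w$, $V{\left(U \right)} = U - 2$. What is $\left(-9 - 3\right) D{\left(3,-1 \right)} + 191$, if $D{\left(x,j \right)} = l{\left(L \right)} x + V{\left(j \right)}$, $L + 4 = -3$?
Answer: $-529$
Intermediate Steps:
$V{\left(U \right)} = -2 + U$ ($V{\left(U \right)} = U - 2 = -2 + U$)
$L = -7$ ($L = -4 - 3 = -7$)
$D{\left(x,j \right)} = -2 + j + 21 x$ ($D{\left(x,j \right)} = \left(-3\right) \left(-7\right) x + \left(-2 + j\right) = 21 x + \left(-2 + j\right) = -2 + j + 21 x$)
$\left(-9 - 3\right) D{\left(3,-1 \right)} + 191 = \left(-9 - 3\right) \left(-2 - 1 + 21 \cdot 3\right) + 191 = - 12 \left(-2 - 1 + 63\right) + 191 = \left(-12\right) 60 + 191 = -720 + 191 = -529$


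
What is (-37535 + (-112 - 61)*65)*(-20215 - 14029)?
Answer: 1670422320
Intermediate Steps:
(-37535 + (-112 - 61)*65)*(-20215 - 14029) = (-37535 - 173*65)*(-34244) = (-37535 - 11245)*(-34244) = -48780*(-34244) = 1670422320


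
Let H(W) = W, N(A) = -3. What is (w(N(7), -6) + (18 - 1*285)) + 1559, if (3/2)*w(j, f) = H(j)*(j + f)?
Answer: 1310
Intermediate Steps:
w(j, f) = 2*j*(f + j)/3 (w(j, f) = 2*(j*(j + f))/3 = 2*(j*(f + j))/3 = 2*j*(f + j)/3)
(w(N(7), -6) + (18 - 1*285)) + 1559 = ((2/3)*(-3)*(-6 - 3) + (18 - 1*285)) + 1559 = ((2/3)*(-3)*(-9) + (18 - 285)) + 1559 = (18 - 267) + 1559 = -249 + 1559 = 1310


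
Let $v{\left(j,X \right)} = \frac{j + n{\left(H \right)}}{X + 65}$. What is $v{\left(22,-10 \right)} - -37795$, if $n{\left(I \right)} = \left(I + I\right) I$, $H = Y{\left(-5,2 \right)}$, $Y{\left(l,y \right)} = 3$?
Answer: $\frac{415753}{11} \approx 37796.0$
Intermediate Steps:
$H = 3$
$n{\left(I \right)} = 2 I^{2}$ ($n{\left(I \right)} = 2 I I = 2 I^{2}$)
$v{\left(j,X \right)} = \frac{18 + j}{65 + X}$ ($v{\left(j,X \right)} = \frac{j + 2 \cdot 3^{2}}{X + 65} = \frac{j + 2 \cdot 9}{65 + X} = \frac{j + 18}{65 + X} = \frac{18 + j}{65 + X}$)
$v{\left(22,-10 \right)} - -37795 = \frac{18 + 22}{65 - 10} - -37795 = \frac{1}{55} \cdot 40 + 37795 = \frac{8}{11} + 37795 = \frac{415753}{11}$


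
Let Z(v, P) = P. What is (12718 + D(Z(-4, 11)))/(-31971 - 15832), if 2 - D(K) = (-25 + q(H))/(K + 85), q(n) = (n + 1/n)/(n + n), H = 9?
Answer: -3091022/11616129 ≈ -0.26610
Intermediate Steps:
q(n) = (n + 1/n)/(2*n) (q(n) = (n + 1/n)/((2*n)) = (n + 1/n)*(1/(2*n)) = (n + 1/n)/(2*n))
D(K) = 2 + 1984/(81*(85 + K)) (D(K) = 2 - (-25 + (1/2)*(1 + 9**2)/9**2)/(K + 85) = 2 - (-25 + (1/2)*(1/81)*(1 + 81))/(85 + K) = 2 - (-25 + (1/2)*(1/81)*82)/(85 + K) = 2 - (-25 + 41/81)/(85 + K) = 2 - (-1984)/(81*(85 + K)) = 2 + 1984/(81*(85 + K)))
(12718 + D(Z(-4, 11)))/(-31971 - 15832) = (12718 + 2*(7877 + 81*11)/(81*(85 + 11)))/(-31971 - 15832) = (12718 + (2/81)*(7877 + 891)/96)/(-47803) = (12718 + (2/81)*(1/96)*8768)*(-1/47803) = (12718 + 548/243)*(-1/47803) = (3091022/243)*(-1/47803) = -3091022/11616129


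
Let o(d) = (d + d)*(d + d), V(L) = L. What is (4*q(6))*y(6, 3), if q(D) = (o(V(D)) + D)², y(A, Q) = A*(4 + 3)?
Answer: 3780000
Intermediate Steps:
o(d) = 4*d² (o(d) = (2*d)*(2*d) = 4*d²)
y(A, Q) = 7*A (y(A, Q) = A*7 = 7*A)
q(D) = (D + 4*D²)² (q(D) = (4*D² + D)² = (D + 4*D²)²)
(4*q(6))*y(6, 3) = (4*(6²*(1 + 4*6)²))*(7*6) = (4*(36*(1 + 24)²))*42 = (4*(36*25²))*42 = (4*(36*625))*42 = (4*22500)*42 = 90000*42 = 3780000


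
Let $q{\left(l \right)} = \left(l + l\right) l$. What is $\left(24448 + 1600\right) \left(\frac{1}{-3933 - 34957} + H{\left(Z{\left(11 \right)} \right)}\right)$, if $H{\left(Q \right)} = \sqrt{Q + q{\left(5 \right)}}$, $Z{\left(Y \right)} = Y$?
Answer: $- \frac{13024}{19445} + 26048 \sqrt{61} \approx 2.0344 \cdot 10^{5}$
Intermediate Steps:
$q{\left(l \right)} = 2 l^{2}$ ($q{\left(l \right)} = 2 l l = 2 l^{2}$)
$H{\left(Q \right)} = \sqrt{50 + Q}$ ($H{\left(Q \right)} = \sqrt{Q + 2 \cdot 5^{2}} = \sqrt{Q + 2 \cdot 25} = \sqrt{Q + 50} = \sqrt{50 + Q}$)
$\left(24448 + 1600\right) \left(\frac{1}{-3933 - 34957} + H{\left(Z{\left(11 \right)} \right)}\right) = \left(24448 + 1600\right) \left(\frac{1}{-3933 - 34957} + \sqrt{50 + 11}\right) = 26048 \left(\frac{1}{-38890} + \sqrt{61}\right) = 26048 \left(- \frac{1}{38890} + \sqrt{61}\right) = - \frac{13024}{19445} + 26048 \sqrt{61}$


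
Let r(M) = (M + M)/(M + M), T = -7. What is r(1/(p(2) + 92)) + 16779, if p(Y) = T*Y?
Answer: 16780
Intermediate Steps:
p(Y) = -7*Y
r(M) = 1 (r(M) = (2*M)/((2*M)) = (2*M)*(1/(2*M)) = 1)
r(1/(p(2) + 92)) + 16779 = 1 + 16779 = 16780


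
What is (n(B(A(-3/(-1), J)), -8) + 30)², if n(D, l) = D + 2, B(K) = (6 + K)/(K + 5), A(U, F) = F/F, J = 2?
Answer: 39601/36 ≈ 1100.0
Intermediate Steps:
A(U, F) = 1
B(K) = (6 + K)/(5 + K)
n(D, l) = 2 + D
(n(B(A(-3/(-1), J)), -8) + 30)² = ((2 + (6 + 1)/(5 + 1)) + 30)² = ((2 + 7/6) + 30)² = (19/6 + 30)² = (199/6)² = 39601/36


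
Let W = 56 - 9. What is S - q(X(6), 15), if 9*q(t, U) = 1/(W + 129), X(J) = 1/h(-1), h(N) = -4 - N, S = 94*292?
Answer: 43477631/1584 ≈ 27448.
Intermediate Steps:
W = 47
S = 27448
X(J) = -1/3 (X(J) = 1/(-4 - 1*(-1)) = 1/(-4 + 1) = 1/(-3) = -1/3)
q(t, U) = 1/1584 (q(t, U) = 1/(9*(47 + 129)) = (1/9)/176 = (1/9)*(1/176) = 1/1584)
S - q(X(6), 15) = 27448 - 1*1/1584 = 27448 - 1/1584 = 43477631/1584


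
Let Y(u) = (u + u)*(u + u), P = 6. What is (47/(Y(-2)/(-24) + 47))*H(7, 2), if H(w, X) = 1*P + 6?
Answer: 1692/139 ≈ 12.173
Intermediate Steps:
Y(u) = 4*u**2 (Y(u) = (2*u)*(2*u) = 4*u**2)
H(w, X) = 12 (H(w, X) = 1*6 + 6 = 6 + 6 = 12)
(47/(Y(-2)/(-24) + 47))*H(7, 2) = (47/((4*(-2)**2)/(-24) + 47))*12 = (47/((4*4)*(-1/24) + 47))*12 = (47/(16*(-1/24) + 47))*12 = (47/(-2/3 + 47))*12 = (47/(139/3))*12 = (47*(3/139))*12 = (141/139)*12 = 1692/139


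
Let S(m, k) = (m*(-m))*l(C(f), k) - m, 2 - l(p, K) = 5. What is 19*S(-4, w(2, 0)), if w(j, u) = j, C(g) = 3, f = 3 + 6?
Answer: 988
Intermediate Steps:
f = 9
l(p, K) = -3 (l(p, K) = 2 - 1*5 = 2 - 5 = -3)
S(m, k) = -m + 3*m**2 (S(m, k) = (m*(-m))*(-3) - m = -m**2*(-3) - m = 3*m**2 - m = -m + 3*m**2)
19*S(-4, w(2, 0)) = 19*(-4*(-1 + 3*(-4))) = 19*(-4*(-1 - 12)) = 19*(-4*(-13)) = 19*52 = 988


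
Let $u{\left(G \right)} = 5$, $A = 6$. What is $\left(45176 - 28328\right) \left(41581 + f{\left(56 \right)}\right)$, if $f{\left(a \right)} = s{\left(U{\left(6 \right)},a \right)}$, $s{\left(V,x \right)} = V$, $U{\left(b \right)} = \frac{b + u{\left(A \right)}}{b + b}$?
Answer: $700572132$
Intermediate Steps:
$U{\left(b \right)} = \frac{5 + b}{2 b}$ ($U{\left(b \right)} = \frac{b + 5}{b + b} = \frac{5 + b}{2 b}$)
$f{\left(a \right)} = \frac{11}{12}$ ($f{\left(a \right)} = \frac{5 + 6}{2 \cdot 6} = \frac{1}{2} \cdot \frac{1}{6} \cdot 11 = \frac{11}{12}$)
$\left(45176 - 28328\right) \left(41581 + f{\left(56 \right)}\right) = \left(45176 - 28328\right) \left(41581 + \frac{11}{12}\right) = 16848 \cdot \frac{498983}{12} = 700572132$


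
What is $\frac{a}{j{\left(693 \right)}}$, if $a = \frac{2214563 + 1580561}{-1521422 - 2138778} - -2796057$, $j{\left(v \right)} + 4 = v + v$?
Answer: $\frac{2558531009069}{1264599100} \approx 2023.2$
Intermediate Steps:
$j{\left(v \right)} = -4 + 2 v$ ($j{\left(v \right)} = -4 + \left(v + v\right) = -4 + 2 v$)
$a = \frac{2558531009069}{915050}$ ($a = \frac{3795124}{-3660200} + 2796057 = 3795124 \left(- \frac{1}{3660200}\right) + 2796057 = - \frac{948781}{915050} + 2796057 = \frac{2558531009069}{915050} \approx 2.7961 \cdot 10^{6}$)
$\frac{a}{j{\left(693 \right)}} = \frac{2558531009069}{915050 \left(-4 + 2 \cdot 693\right)} = \frac{2558531009069}{915050 \left(-4 + 1386\right)} = \frac{2558531009069}{915050 \cdot 1382} = \frac{2558531009069}{915050} \cdot \frac{1}{1382} = \frac{2558531009069}{1264599100}$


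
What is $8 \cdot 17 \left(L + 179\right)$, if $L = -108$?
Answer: $9656$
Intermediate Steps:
$8 \cdot 17 \left(L + 179\right) = 8 \cdot 17 \left(-108 + 179\right) = 136 \cdot 71 = 9656$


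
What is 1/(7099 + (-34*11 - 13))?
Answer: 1/6712 ≈ 0.00014899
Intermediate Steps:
1/(7099 + (-34*11 - 13)) = 1/(7099 + (-374 - 13)) = 1/(7099 - 387) = 1/6712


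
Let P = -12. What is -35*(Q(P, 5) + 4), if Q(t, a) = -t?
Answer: -560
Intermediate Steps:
-35*(Q(P, 5) + 4) = -35*(-1*(-12) + 4) = -35*(12 + 4) = -35*16 = -560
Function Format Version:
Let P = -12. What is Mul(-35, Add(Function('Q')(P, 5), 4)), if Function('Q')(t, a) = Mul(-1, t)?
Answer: -560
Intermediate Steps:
Mul(-35, Add(Function('Q')(P, 5), 4)) = Mul(-35, Add(Mul(-1, -12), 4)) = Mul(-35, Add(12, 4)) = Mul(-35, 16) = -560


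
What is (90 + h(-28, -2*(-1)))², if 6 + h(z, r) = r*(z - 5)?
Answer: 324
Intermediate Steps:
h(z, r) = -6 + r*(-5 + z) (h(z, r) = -6 + r*(z - 5) = -6 + r*(-5 + z))
(90 + h(-28, -2*(-1)))² = (90 + (-6 - (-10)*(-1) - 2*(-1)*(-28)))² = (90 + (-6 - 5*2 + 2*(-28)))² = (90 + (-6 - 10 - 56))² = (90 - 72)² = 18² = 324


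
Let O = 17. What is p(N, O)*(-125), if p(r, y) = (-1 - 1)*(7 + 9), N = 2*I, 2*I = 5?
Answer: 4000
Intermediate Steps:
I = 5/2 (I = (½)*5 = 5/2 ≈ 2.5000)
N = 5 (N = 2*(5/2) = 5)
p(r, y) = -32 (p(r, y) = -2*16 = -32)
p(N, O)*(-125) = -32*(-125) = 4000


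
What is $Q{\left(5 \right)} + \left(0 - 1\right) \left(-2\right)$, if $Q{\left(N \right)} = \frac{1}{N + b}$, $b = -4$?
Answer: $3$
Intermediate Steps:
$Q{\left(N \right)} = \frac{1}{-4 + N}$ ($Q{\left(N \right)} = \frac{1}{N - 4} = \frac{1}{-4 + N}$)
$Q{\left(5 \right)} + \left(0 - 1\right) \left(-2\right) = \frac{1}{-4 + 5} + \left(0 - 1\right) \left(-2\right) = 1^{-1} + \left(0 - 1\right) \left(-2\right) = 1 - -2 = 1 + 2 = 3$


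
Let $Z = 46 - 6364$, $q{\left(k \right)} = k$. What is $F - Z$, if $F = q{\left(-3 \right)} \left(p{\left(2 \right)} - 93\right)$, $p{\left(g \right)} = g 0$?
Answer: $6597$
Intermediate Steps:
$p{\left(g \right)} = 0$
$F = 279$ ($F = - 3 \left(0 - 93\right) = \left(-3\right) \left(-93\right) = 279$)
$Z = -6318$ ($Z = 46 - 6364 = -6318$)
$F - Z = 279 - -6318 = 279 + 6318 = 6597$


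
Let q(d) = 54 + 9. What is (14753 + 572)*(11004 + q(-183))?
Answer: 169601775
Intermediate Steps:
q(d) = 63
(14753 + 572)*(11004 + q(-183)) = (14753 + 572)*(11004 + 63) = 15325*11067 = 169601775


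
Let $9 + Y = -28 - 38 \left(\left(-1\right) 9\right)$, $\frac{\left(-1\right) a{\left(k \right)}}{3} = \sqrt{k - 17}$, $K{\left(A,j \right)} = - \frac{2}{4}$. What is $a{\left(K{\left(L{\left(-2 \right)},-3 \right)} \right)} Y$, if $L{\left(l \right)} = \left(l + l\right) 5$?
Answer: $- \frac{915 i \sqrt{70}}{2} \approx - 3827.7 i$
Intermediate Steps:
$L{\left(l \right)} = 10 l$ ($L{\left(l \right)} = 2 l 5 = 10 l$)
$K{\left(A,j \right)} = - \frac{1}{2}$ ($K{\left(A,j \right)} = \left(-2\right) \frac{1}{4} = - \frac{1}{2}$)
$a{\left(k \right)} = - 3 \sqrt{-17 + k}$ ($a{\left(k \right)} = - 3 \sqrt{k - 17} = - 3 \sqrt{-17 + k}$)
$Y = 305$ ($Y = -9 - \left(28 + 38 \left(\left(-1\right) 9\right)\right) = -9 - -314 = -9 + \left(-28 + 342\right) = -9 + 314 = 305$)
$a{\left(K{\left(L{\left(-2 \right)},-3 \right)} \right)} Y = - 3 \sqrt{-17 - \frac{1}{2}} \cdot 305 = - 3 \sqrt{- \frac{35}{2}} \cdot 305 = - 3 \frac{i \sqrt{70}}{2} \cdot 305 = - \frac{3 i \sqrt{70}}{2} \cdot 305 = - \frac{915 i \sqrt{70}}{2}$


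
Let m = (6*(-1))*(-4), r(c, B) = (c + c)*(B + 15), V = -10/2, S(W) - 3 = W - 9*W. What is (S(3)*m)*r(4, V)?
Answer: -40320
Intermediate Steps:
S(W) = 3 - 8*W (S(W) = 3 + (W - 9*W) = 3 - 8*W)
V = -5 (V = -10*½ = -5)
r(c, B) = 2*c*(15 + B) (r(c, B) = (2*c)*(15 + B) = 2*c*(15 + B))
m = 24 (m = -6*(-4) = 24)
(S(3)*m)*r(4, V) = ((3 - 8*3)*24)*(2*4*(15 - 5)) = ((3 - 24)*24)*(2*4*10) = -21*24*80 = -504*80 = -40320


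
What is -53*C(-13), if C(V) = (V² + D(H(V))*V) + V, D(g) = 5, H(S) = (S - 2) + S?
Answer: -4823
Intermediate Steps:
H(S) = -2 + 2*S (H(S) = (-2 + S) + S = -2 + 2*S)
C(V) = V² + 6*V (C(V) = (V² + 5*V) + V = V² + 6*V)
-53*C(-13) = -(-689)*(6 - 13) = -(-689)*(-7) = -53*91 = -4823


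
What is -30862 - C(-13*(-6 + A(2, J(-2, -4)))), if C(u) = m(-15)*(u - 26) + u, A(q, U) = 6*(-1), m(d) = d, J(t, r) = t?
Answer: -29068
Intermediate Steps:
A(q, U) = -6
C(u) = 390 - 14*u (C(u) = -15*(u - 26) + u = -15*(-26 + u) + u = (390 - 15*u) + u = 390 - 14*u)
-30862 - C(-13*(-6 + A(2, J(-2, -4)))) = -30862 - (390 - (-182)*(-6 - 6)) = -30862 - (390 - (-182)*(-12)) = -30862 - (390 - 14*156) = -30862 - (390 - 2184) = -30862 - 1*(-1794) = -30862 + 1794 = -29068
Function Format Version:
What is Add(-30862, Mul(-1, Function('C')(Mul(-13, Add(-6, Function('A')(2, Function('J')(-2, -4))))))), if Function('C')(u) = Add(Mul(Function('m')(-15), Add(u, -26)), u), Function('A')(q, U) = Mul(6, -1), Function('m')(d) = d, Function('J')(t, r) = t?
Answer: -29068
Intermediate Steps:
Function('A')(q, U) = -6
Function('C')(u) = Add(390, Mul(-14, u)) (Function('C')(u) = Add(Mul(-15, Add(u, -26)), u) = Add(Mul(-15, Add(-26, u)), u) = Add(Add(390, Mul(-15, u)), u) = Add(390, Mul(-14, u)))
Add(-30862, Mul(-1, Function('C')(Mul(-13, Add(-6, Function('A')(2, Function('J')(-2, -4))))))) = Add(-30862, Mul(-1, Add(390, Mul(-14, Mul(-13, Add(-6, -6)))))) = Add(-30862, Mul(-1, Add(390, Mul(-14, Mul(-13, -12))))) = Add(-30862, Mul(-1, Add(390, Mul(-14, 156)))) = Add(-30862, Mul(-1, Add(390, -2184))) = Add(-30862, Mul(-1, -1794)) = Add(-30862, 1794) = -29068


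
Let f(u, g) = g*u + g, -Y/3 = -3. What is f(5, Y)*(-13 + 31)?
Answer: 972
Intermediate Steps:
Y = 9 (Y = -3*(-3) = 9)
f(u, g) = g + g*u
f(5, Y)*(-13 + 31) = (9*(1 + 5))*(-13 + 31) = (9*6)*18 = 54*18 = 972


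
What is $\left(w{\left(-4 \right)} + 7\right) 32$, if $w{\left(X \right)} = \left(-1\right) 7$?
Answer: $0$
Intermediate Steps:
$w{\left(X \right)} = -7$
$\left(w{\left(-4 \right)} + 7\right) 32 = \left(-7 + 7\right) 32 = 0 \cdot 32 = 0$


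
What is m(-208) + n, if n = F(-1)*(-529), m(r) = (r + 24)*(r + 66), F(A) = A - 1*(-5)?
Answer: 24012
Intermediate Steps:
F(A) = 5 + A (F(A) = A + 5 = 5 + A)
m(r) = (24 + r)*(66 + r)
n = -2116 (n = (5 - 1)*(-529) = 4*(-529) = -2116)
m(-208) + n = (1584 + (-208)² + 90*(-208)) - 2116 = (1584 + 43264 - 18720) - 2116 = 26128 - 2116 = 24012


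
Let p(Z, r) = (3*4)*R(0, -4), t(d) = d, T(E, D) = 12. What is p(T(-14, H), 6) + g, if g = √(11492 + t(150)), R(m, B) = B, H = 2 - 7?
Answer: -48 + √11642 ≈ 59.898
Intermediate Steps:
H = -5
p(Z, r) = -48 (p(Z, r) = (3*4)*(-4) = 12*(-4) = -48)
g = √11642 (g = √(11492 + 150) = √11642 ≈ 107.90)
p(T(-14, H), 6) + g = -48 + √11642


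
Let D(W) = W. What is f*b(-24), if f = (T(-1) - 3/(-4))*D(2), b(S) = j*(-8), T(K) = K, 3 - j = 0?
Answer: 12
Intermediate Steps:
j = 3 (j = 3 - 1*0 = 3 + 0 = 3)
b(S) = -24 (b(S) = 3*(-8) = -24)
f = -½ (f = (-1 - 3/(-4))*2 = (-1 - 3*(-¼))*2 = (-1 + ¾)*2 = -¼*2 = -½ ≈ -0.50000)
f*b(-24) = -½*(-24) = 12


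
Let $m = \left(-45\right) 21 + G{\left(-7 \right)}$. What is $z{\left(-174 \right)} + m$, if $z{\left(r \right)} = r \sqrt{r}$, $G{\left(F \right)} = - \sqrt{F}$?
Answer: $-945 - i \sqrt{7} - 174 i \sqrt{174} \approx -945.0 - 2297.9 i$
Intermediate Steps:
$z{\left(r \right)} = r^{\frac{3}{2}}$
$m = -945 - i \sqrt{7}$ ($m = \left(-45\right) 21 - \sqrt{-7} = -945 - i \sqrt{7} \approx -945.0 - 2.6458 i$)
$z{\left(-174 \right)} + m = \left(-174\right)^{\frac{3}{2}} - \left(945 + i \sqrt{7}\right) = - 174 i \sqrt{174} - \left(945 + i \sqrt{7}\right) = -945 - i \sqrt{7} - 174 i \sqrt{174}$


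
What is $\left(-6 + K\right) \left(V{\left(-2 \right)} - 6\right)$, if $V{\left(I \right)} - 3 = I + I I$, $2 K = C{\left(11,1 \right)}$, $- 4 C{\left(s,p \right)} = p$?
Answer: $\frac{49}{8} \approx 6.125$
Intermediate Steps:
$C{\left(s,p \right)} = - \frac{p}{4}$
$K = - \frac{1}{8}$ ($K = \frac{\left(- \frac{1}{4}\right) 1}{2} = \frac{1}{2} \left(- \frac{1}{4}\right) = - \frac{1}{8} \approx -0.125$)
$V{\left(I \right)} = 3 + I + I^{2}$ ($V{\left(I \right)} = 3 + \left(I + I I\right) = 3 + \left(I + I^{2}\right) = 3 + I + I^{2}$)
$\left(-6 + K\right) \left(V{\left(-2 \right)} - 6\right) = \left(-6 - \frac{1}{8}\right) \left(\left(3 - 2 + \left(-2\right)^{2}\right) - 6\right) = - \frac{49 \left(\left(3 - 2 + 4\right) - 6\right)}{8} = - \frac{49 \left(5 - 6\right)}{8} = \left(- \frac{49}{8}\right) \left(-1\right) = \frac{49}{8}$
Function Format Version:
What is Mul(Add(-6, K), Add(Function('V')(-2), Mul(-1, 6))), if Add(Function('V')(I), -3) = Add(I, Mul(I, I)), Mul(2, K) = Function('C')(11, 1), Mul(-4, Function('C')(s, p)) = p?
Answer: Rational(49, 8) ≈ 6.1250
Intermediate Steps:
Function('C')(s, p) = Mul(Rational(-1, 4), p)
K = Rational(-1, 8) (K = Mul(Rational(1, 2), Mul(Rational(-1, 4), 1)) = Mul(Rational(1, 2), Rational(-1, 4)) = Rational(-1, 8) ≈ -0.12500)
Function('V')(I) = Add(3, I, Pow(I, 2)) (Function('V')(I) = Add(3, Add(I, Mul(I, I))) = Add(3, Add(I, Pow(I, 2))) = Add(3, I, Pow(I, 2)))
Mul(Add(-6, K), Add(Function('V')(-2), Mul(-1, 6))) = Mul(Add(-6, Rational(-1, 8)), Add(Add(3, -2, Pow(-2, 2)), Mul(-1, 6))) = Mul(Rational(-49, 8), Add(Add(3, -2, 4), -6)) = Mul(Rational(-49, 8), Add(5, -6)) = Mul(Rational(-49, 8), -1) = Rational(49, 8)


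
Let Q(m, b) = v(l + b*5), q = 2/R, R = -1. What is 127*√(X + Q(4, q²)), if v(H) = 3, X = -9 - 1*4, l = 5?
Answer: 127*I*√10 ≈ 401.61*I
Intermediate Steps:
X = -13 (X = -9 - 4 = -13)
q = -2 (q = 2/(-1) = 2*(-1) = -2)
Q(m, b) = 3
127*√(X + Q(4, q²)) = 127*√(-13 + 3) = 127*√(-10) = 127*(I*√10) = 127*I*√10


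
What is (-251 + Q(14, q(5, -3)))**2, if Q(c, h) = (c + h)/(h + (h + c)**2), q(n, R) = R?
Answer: 876574449/13924 ≈ 62954.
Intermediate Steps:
Q(c, h) = (c + h)/(h + (c + h)**2)
(-251 + Q(14, q(5, -3)))**2 = (-251 + (14 - 3)/(-3 + (14 - 3)**2))**2 = (-251 + 11/(-3 + 11**2))**2 = (-251 + 11/(-3 + 121))**2 = (-251 + 11/118)**2 = (-29607/118)**2 = 876574449/13924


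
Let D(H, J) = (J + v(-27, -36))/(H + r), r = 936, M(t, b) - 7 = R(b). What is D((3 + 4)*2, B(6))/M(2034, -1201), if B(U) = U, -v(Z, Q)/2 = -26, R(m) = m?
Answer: -29/567150 ≈ -5.1133e-5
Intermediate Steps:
v(Z, Q) = 52 (v(Z, Q) = -2*(-26) = 52)
M(t, b) = 7 + b
D(H, J) = (52 + J)/(936 + H) (D(H, J) = (J + 52)/(H + 936) = (52 + J)/(936 + H))
D((3 + 4)*2, B(6))/M(2034, -1201) = ((52 + 6)/(936 + (3 + 4)*2))/(7 - 1201) = (58/(936 + 7*2))/(-1194) = (58/(936 + 14))*(-1/1194) = (58/950)*(-1/1194) = ((1/950)*58)*(-1/1194) = (29/475)*(-1/1194) = -29/567150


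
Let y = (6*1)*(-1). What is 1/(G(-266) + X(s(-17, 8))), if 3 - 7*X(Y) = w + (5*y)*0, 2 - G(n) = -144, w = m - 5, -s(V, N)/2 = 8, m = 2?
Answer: 7/1028 ≈ 0.0068093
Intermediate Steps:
y = -6 (y = 6*(-1) = -6)
s(V, N) = -16 (s(V, N) = -2*8 = -16)
w = -3 (w = 2 - 5 = -3)
G(n) = 146 (G(n) = 2 - 1*(-144) = 2 + 144 = 146)
X(Y) = 6/7 (X(Y) = 3/7 - (-3 + (5*(-6))*0)/7 = 3/7 - (-3 - 30*0)/7 = 3/7 - (-3 + 0)/7 = 3/7 - ⅐*(-3) = 3/7 + 3/7 = 6/7)
1/(G(-266) + X(s(-17, 8))) = 1/(146 + 6/7) = 1/(1028/7) = 7/1028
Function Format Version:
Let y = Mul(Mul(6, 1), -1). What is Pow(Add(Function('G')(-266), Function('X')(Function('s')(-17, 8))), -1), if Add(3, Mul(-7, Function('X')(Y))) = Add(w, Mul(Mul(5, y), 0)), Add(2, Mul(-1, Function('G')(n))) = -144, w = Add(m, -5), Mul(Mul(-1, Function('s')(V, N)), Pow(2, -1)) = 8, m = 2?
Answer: Rational(7, 1028) ≈ 0.0068093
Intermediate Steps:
y = -6 (y = Mul(6, -1) = -6)
Function('s')(V, N) = -16 (Function('s')(V, N) = Mul(-2, 8) = -16)
w = -3 (w = Add(2, -5) = -3)
Function('G')(n) = 146 (Function('G')(n) = Add(2, Mul(-1, -144)) = Add(2, 144) = 146)
Function('X')(Y) = Rational(6, 7) (Function('X')(Y) = Add(Rational(3, 7), Mul(Rational(-1, 7), Add(-3, Mul(Mul(5, -6), 0)))) = Add(Rational(3, 7), Mul(Rational(-1, 7), Add(-3, Mul(-30, 0)))) = Add(Rational(3, 7), Mul(Rational(-1, 7), Add(-3, 0))) = Add(Rational(3, 7), Mul(Rational(-1, 7), -3)) = Add(Rational(3, 7), Rational(3, 7)) = Rational(6, 7))
Pow(Add(Function('G')(-266), Function('X')(Function('s')(-17, 8))), -1) = Pow(Add(146, Rational(6, 7)), -1) = Pow(Rational(1028, 7), -1) = Rational(7, 1028)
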